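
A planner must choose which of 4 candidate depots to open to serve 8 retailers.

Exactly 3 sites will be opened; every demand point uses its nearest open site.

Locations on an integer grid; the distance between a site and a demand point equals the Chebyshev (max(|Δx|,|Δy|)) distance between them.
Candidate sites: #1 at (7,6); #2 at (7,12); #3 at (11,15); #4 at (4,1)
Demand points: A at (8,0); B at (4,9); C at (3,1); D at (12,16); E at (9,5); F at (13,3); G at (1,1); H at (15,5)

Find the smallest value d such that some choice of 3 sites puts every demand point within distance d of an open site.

Open {#1, #2, #3}.
  Farthest demand point is H at distance 8 (to #1); all others are ≤ 8.
With {#1, #2, #4} the worst case is 8.
With {#1, #3, #4} the worst case is 8.
No size-3 selection achieves below 8.

8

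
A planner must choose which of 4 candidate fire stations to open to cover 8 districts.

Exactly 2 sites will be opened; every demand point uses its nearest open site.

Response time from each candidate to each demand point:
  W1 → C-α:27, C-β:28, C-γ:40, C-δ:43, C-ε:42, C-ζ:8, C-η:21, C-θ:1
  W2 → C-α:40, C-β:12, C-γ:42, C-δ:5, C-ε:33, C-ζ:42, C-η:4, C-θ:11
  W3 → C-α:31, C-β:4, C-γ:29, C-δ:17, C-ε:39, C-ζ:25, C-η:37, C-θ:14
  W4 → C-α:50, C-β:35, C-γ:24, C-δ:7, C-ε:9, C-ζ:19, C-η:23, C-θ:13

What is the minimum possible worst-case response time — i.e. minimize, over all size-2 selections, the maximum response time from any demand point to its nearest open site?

28

Open {W1, W4}.
  Farthest demand point is C-β at response time 28 (to W1); all others are ≤ 28.
With {W3, W4} the worst case is 31.
With {W2, W3} the worst case is 33.
No size-2 selection achieves below 28.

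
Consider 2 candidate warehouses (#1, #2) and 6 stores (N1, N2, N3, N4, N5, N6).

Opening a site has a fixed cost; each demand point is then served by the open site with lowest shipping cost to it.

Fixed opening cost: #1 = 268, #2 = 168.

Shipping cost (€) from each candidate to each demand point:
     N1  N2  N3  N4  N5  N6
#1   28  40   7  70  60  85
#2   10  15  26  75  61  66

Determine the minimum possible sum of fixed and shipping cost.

Open {#2}: assign each demand point to its cheapest open site.
  N1→#2 10, N2→#2 15, N3→#2 26, N4→#2 75, N5→#2 61, N6→#2 66
  shipping cost 253, fixed 168 → total 421.
Compare {#1}: shipping cost 290 + fixed 268 = 558.
Compare {#1, #2}: shipping cost 228 + fixed 436 = 664.

421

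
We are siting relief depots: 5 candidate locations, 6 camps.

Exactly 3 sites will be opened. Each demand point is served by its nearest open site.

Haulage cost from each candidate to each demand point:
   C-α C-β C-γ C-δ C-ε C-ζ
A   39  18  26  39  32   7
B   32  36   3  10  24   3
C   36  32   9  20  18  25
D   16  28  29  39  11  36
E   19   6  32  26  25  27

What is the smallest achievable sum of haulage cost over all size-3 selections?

Open {B, D, E}.
  C-α→D 16, C-β→E 6, C-γ→B 3, C-δ→B 10, C-ε→D 11, C-ζ→B 3  ⇒ total 49.
Compare {B, C, E}: total 59.
Compare {A, B, D}: total 61.
No size-3 selection does better; minimum is 49.

49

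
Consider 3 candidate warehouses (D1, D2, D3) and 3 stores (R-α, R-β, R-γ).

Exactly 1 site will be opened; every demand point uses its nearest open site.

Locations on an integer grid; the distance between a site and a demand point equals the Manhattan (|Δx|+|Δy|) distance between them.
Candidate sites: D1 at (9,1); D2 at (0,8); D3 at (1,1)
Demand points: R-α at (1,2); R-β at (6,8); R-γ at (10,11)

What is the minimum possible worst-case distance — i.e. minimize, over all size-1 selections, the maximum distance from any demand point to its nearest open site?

11

Open {D1}.
  Farthest demand point is R-γ at distance 11 (to D1); all others are ≤ 11.
With {D2} the worst case is 13.
With {D3} the worst case is 19.
No size-1 selection achieves below 11.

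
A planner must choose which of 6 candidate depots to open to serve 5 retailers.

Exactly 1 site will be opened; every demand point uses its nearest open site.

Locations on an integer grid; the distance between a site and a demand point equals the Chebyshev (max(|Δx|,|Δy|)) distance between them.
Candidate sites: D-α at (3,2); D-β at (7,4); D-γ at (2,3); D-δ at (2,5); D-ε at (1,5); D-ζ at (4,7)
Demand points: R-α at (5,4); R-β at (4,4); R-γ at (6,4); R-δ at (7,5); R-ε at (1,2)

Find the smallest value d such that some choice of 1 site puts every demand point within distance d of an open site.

Open {D-α}.
  Farthest demand point is R-δ at distance 4 (to D-α); all others are ≤ 4.
With {D-γ} the worst case is 5.
With {D-δ} the worst case is 5.
No size-1 selection achieves below 4.

4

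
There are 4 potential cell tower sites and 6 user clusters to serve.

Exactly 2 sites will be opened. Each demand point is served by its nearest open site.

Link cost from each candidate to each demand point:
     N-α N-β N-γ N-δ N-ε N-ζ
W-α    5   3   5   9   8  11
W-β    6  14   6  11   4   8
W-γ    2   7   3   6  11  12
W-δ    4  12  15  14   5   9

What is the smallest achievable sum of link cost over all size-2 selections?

Open {W-β, W-γ}.
  N-α→W-γ 2, N-β→W-γ 7, N-γ→W-γ 3, N-δ→W-γ 6, N-ε→W-β 4, N-ζ→W-β 8  ⇒ total 30.
Compare {W-γ, W-δ}: total 32.
Compare {W-α, W-γ}: total 33.
No size-2 selection does better; minimum is 30.

30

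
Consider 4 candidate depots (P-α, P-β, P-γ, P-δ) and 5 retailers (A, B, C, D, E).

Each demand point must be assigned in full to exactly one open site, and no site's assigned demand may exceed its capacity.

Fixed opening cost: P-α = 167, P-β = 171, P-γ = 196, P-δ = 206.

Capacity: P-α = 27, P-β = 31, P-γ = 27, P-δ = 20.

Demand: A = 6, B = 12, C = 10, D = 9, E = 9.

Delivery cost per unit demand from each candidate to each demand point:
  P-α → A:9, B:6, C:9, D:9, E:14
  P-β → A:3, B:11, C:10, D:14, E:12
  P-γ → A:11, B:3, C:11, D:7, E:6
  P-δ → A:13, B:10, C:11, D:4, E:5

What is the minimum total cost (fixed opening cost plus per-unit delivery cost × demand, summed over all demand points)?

Open {P-α, P-γ}; cheapest assignment that respects the capacities:
  P-α (cap 27, load 25): A, C, D — cost 6×9 + 10×9 + 9×9 = 225
  P-γ (cap 27, load 21): B, E — cost 12×3 + 9×6 = 90
  Shipping 315, fixed 363 → total 678.
  Any other capacity-feasible assignment to {P-α, P-γ} ships for at least 315.
Compare {P-β, P-γ}: its best feasible assignment gives total 692.
Compare {P-γ, P-δ}: its best feasible assignment gives total 704.
Every other set of open sites that can feasibly serve all demand totals ≥ 692 even under its best assignment. Minimum: 678.

678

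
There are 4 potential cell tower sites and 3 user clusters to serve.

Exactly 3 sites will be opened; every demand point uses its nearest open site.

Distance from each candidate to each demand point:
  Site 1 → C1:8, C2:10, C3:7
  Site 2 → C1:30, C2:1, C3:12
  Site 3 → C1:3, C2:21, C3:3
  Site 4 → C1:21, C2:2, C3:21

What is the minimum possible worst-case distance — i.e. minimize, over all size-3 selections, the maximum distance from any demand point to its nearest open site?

3

Open {Site 1, Site 2, Site 3}.
  Farthest demand point is C1 at distance 3 (to Site 3); all others are ≤ 3.
With {Site 1, Site 3, Site 4} the worst case is 3.
With {Site 2, Site 3, Site 4} the worst case is 3.
No size-3 selection achieves below 3.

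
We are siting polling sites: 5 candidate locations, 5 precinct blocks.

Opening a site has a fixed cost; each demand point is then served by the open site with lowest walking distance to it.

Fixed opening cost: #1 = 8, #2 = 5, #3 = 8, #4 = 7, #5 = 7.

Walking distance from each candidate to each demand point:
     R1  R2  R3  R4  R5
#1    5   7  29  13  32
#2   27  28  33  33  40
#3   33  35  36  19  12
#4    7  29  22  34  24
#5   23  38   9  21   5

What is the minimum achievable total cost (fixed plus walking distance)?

Open {#1, #5}: assign each demand point to its cheapest open site.
  R1→#1 5, R2→#1 7, R3→#5 9, R4→#1 13, R5→#5 5
  walking distance 39, fixed 15 → total 54.
Compare {#1, #2, #5}: walking distance 39 + fixed 20 = 59.
Compare {#1, #4, #5}: walking distance 39 + fixed 22 = 61.
Compare {#1, #3, #5}: walking distance 39 + fixed 23 = 62.
All other subsets cost ≥ 59. Minimum total cost: 54.

54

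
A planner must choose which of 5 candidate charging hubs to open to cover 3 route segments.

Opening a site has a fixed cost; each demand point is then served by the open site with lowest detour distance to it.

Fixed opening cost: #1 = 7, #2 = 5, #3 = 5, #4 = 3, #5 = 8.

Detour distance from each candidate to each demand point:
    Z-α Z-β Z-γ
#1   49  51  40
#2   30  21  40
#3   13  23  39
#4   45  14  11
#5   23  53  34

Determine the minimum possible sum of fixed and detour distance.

Open {#3, #4}: assign each demand point to its cheapest open site.
  Z-α→#3 13, Z-β→#4 14, Z-γ→#4 11
  detour distance 38, fixed 8 → total 46.
Compare {#2, #3, #4}: detour distance 38 + fixed 13 = 51.
Compare {#1, #3, #4}: detour distance 38 + fixed 15 = 53.
Compare {#3, #4, #5}: detour distance 38 + fixed 16 = 54.
All other subsets cost ≥ 51. Minimum total cost: 46.

46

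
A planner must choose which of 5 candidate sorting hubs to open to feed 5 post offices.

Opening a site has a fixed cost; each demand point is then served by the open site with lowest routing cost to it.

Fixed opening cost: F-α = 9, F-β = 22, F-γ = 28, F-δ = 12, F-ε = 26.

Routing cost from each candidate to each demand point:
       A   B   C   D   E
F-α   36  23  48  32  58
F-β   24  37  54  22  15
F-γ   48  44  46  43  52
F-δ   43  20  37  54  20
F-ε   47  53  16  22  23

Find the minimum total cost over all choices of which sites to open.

Open {F-β, F-δ}: assign each demand point to its cheapest open site.
  A→F-β 24, B→F-δ 20, C→F-δ 37, D→F-β 22, E→F-β 15
  routing cost 118, fixed 34 → total 152.
Compare {F-α, F-ε}: routing cost 120 + fixed 35 = 155.
Compare {F-α, F-β, F-ε}: routing cost 100 + fixed 57 = 157.
Compare {F-β, F-δ, F-ε}: routing cost 97 + fixed 60 = 157.
All other subsets cost ≥ 155. Minimum total cost: 152.

152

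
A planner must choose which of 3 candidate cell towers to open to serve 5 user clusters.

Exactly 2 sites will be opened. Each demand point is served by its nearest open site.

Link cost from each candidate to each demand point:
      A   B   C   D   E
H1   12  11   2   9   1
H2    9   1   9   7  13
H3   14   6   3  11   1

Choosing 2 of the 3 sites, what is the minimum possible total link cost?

Open {H1, H2}.
  A→H2 9, B→H2 1, C→H1 2, D→H2 7, E→H1 1  ⇒ total 20.
Compare {H2, H3}: total 21.
Compare {H1, H3}: total 30.

20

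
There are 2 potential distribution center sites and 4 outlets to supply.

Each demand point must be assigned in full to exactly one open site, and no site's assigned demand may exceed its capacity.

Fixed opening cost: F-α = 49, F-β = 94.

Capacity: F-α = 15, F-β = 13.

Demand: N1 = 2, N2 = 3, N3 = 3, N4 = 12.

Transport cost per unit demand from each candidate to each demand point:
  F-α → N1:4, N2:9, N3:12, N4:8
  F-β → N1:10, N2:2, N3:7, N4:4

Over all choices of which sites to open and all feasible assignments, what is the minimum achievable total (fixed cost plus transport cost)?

262

Open {F-α, F-β}; cheapest assignment that respects the capacities:
  F-α (cap 15, load 8): N1, N2, N3 — cost 2×4 + 3×9 + 3×12 = 71
  F-β (cap 13, load 12): N4 — cost 12×4 = 48
  Shipping 119, fixed 143 → total 262.
  Any other capacity-feasible assignment to {F-α, F-β} ships for at least 119.
Total demand is 20 and no other set of sites has combined capacity ≥ 20, so {F-α, F-β} is the only feasible choice of open sites. Minimum: 262.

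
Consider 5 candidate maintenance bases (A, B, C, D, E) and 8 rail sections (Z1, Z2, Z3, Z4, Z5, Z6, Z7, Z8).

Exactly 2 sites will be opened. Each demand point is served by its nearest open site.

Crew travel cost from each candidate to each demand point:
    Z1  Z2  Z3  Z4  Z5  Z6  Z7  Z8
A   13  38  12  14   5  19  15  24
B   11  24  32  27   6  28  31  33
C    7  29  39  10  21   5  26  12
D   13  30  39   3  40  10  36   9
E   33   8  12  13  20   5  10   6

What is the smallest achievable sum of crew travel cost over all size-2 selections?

71

Open {B, E}.
  Z1→B 11, Z2→E 8, Z3→E 12, Z4→E 13, Z5→B 6, Z6→E 5, Z7→E 10, Z8→E 6  ⇒ total 71.
Compare {A, E}: total 72.
Compare {D, E}: total 77.
No size-2 selection does better; minimum is 71.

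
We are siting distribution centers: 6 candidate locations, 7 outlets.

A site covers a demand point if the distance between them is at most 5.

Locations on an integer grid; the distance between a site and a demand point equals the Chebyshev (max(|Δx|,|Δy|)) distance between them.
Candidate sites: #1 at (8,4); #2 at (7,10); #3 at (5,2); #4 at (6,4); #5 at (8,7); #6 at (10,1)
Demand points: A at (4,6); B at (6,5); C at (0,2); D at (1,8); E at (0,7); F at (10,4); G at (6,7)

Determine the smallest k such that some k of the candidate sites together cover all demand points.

2

Coverage sets (demand points within 5 of each site):
  #1: {A, B, F, G}
  #2: {A, B, G}
  #3: {A, B, C, E, F, G}
  #4: {A, B, D, F, G}
  #5: {A, B, F, G}
  #6: {B, F}
No single site covers all 7 demand points.
But {#3, #4} covers everything, so the minimum is 2.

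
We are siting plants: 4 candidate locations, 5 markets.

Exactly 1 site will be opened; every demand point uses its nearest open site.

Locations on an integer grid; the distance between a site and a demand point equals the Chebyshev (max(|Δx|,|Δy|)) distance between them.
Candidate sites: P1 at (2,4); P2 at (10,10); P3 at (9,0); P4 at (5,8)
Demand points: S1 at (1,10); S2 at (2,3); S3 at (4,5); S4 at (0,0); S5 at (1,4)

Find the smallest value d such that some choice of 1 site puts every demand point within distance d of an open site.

6

Open {P1}.
  Farthest demand point is S1 at distance 6 (to P1); all others are ≤ 6.
With {P4} the worst case is 8.
With {P2} the worst case is 10.
No size-1 selection achieves below 6.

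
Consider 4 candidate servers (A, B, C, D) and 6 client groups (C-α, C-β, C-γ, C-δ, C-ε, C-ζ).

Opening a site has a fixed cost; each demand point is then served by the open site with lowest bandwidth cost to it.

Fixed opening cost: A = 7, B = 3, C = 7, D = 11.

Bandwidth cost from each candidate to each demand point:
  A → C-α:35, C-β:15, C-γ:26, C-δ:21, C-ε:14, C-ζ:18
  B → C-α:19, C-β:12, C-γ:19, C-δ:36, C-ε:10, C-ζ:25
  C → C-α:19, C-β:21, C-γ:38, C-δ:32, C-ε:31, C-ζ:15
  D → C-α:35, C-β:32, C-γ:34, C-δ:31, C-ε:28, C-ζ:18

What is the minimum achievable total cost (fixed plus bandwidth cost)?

Open {A, B}: assign each demand point to its cheapest open site.
  C-α→B 19, C-β→B 12, C-γ→B 19, C-δ→A 21, C-ε→B 10, C-ζ→A 18
  bandwidth cost 99, fixed 10 → total 109.
Compare {A, B, C}: bandwidth cost 96 + fixed 17 = 113.
Compare {B, C}: bandwidth cost 107 + fixed 10 = 117.
Compare {A, B, D}: bandwidth cost 99 + fixed 21 = 120.
All other subsets cost ≥ 113. Minimum total cost: 109.

109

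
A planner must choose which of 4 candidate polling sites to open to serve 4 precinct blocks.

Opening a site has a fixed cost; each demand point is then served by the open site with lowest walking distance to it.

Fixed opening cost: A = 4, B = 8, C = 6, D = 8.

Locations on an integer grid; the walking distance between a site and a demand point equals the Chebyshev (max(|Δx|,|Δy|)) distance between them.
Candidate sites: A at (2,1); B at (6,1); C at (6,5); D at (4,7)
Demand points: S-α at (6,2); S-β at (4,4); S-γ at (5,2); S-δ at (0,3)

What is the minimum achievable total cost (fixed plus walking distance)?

16

Open {A}: assign each demand point to its cheapest open site.
  S-α→A 4, S-β→A 3, S-γ→A 3, S-δ→A 2
  walking distance 12, fixed 4 → total 16.
Compare {B}: walking distance 11 + fixed 8 = 19.
Compare {A, B}: walking distance 7 + fixed 12 = 19.
Compare {C}: walking distance 14 + fixed 6 = 20.
All other subsets cost ≥ 19. Minimum total cost: 16.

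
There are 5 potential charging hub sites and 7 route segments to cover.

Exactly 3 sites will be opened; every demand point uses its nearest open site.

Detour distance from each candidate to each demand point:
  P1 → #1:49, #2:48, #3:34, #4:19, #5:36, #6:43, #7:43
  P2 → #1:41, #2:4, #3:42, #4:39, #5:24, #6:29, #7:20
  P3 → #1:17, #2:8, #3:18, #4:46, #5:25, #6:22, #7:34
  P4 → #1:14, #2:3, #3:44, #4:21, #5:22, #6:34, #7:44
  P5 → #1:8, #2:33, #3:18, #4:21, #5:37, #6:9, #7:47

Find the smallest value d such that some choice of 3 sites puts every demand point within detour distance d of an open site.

Open {P2, P3, P4}.
  Farthest demand point is #5 at detour distance 22 (to P4); all others are ≤ 22.
With {P2, P4, P5} the worst case is 22.
With {P1, P2, P3} the worst case is 24.
No size-3 selection achieves below 22.

22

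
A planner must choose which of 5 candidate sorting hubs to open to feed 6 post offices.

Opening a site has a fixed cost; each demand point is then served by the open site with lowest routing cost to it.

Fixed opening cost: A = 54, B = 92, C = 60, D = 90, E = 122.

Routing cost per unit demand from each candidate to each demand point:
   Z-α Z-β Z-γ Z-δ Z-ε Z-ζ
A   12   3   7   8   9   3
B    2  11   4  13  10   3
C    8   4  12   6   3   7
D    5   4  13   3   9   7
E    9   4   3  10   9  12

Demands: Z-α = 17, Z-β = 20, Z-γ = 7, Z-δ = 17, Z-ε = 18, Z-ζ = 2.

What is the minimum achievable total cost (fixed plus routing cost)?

Open {B, C}: assign each demand point to its cheapest open site.
  Z-α→B 17×2=34, Z-β→C 20×4=80, Z-γ→B 7×4=28, Z-δ→C 17×6=102, Z-ε→C 18×3=54, Z-ζ→B 2×3=6
  routing cost 304, fixed 152 → total 456.
Compare {A, B, C}: routing cost 284 + fixed 206 = 490.
Compare {B, C, D}: routing cost 253 + fixed 242 = 495.
Compare {A, C, D}: routing cost 305 + fixed 204 = 509.
All other subsets cost ≥ 490. Minimum total cost: 456.

456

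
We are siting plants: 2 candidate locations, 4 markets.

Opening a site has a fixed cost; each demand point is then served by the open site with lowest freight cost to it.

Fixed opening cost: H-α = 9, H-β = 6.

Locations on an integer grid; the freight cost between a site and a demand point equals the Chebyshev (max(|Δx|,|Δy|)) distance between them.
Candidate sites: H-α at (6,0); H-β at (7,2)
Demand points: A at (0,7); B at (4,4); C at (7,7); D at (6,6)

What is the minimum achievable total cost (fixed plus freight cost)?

25

Open {H-β}: assign each demand point to its cheapest open site.
  A→H-β 7, B→H-β 3, C→H-β 5, D→H-β 4
  freight cost 19, fixed 6 → total 25.
Compare {H-α}: freight cost 24 + fixed 9 = 33.
Compare {H-α, H-β}: freight cost 19 + fixed 15 = 34.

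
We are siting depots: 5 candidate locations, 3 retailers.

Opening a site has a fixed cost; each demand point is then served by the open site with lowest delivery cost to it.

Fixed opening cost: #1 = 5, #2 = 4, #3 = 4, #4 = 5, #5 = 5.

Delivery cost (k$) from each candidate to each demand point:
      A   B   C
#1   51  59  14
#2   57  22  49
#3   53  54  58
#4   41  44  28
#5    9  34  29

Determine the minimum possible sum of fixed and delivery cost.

59

Open {#1, #2, #5}: assign each demand point to its cheapest open site.
  A→#5 9, B→#2 22, C→#1 14
  delivery cost 45, fixed 14 → total 59.
Compare {#1, #2, #3, #5}: delivery cost 45 + fixed 18 = 63.
Compare {#1, #2, #4, #5}: delivery cost 45 + fixed 19 = 64.
Compare {#1, #5}: delivery cost 57 + fixed 10 = 67.
All other subsets cost ≥ 63. Minimum total cost: 59.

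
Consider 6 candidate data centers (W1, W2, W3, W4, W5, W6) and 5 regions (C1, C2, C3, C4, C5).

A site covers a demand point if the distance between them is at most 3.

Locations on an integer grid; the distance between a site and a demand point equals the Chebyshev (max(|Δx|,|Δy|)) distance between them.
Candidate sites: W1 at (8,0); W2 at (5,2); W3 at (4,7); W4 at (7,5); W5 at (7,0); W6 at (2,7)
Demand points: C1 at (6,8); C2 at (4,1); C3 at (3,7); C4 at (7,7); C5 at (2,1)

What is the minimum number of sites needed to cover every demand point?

2

Coverage sets (demand points within 3 of each site):
  W1: {}
  W2: {C2, C5}
  W3: {C1, C3, C4}
  W4: {C1, C4}
  W5: {C2}
  W6: {C3}
No single site covers all 5 demand points.
But {W2, W3} covers everything, so the minimum is 2.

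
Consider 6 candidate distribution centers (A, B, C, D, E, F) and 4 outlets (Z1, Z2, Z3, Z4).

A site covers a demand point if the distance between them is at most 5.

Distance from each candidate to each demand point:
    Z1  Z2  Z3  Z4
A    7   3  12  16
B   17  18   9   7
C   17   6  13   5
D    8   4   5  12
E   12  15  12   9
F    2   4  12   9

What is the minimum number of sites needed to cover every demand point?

Coverage sets (demand points within 5 of each site):
  A: {Z2}
  B: {}
  C: {Z4}
  D: {Z2, Z3}
  E: {}
  F: {Z1, Z2}
No 2 sites suffice: every size-2 union leaves at least one demand point uncovered.
But {C, D, F} covers everything, so the minimum is 3.

3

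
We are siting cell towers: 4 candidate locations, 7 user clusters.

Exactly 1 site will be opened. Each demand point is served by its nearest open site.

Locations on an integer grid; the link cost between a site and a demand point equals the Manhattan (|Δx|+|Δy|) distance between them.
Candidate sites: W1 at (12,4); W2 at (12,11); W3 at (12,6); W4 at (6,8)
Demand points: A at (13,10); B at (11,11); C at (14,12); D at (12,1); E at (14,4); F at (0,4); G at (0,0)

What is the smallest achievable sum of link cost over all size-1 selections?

58

Open {W1}.
  A→W1 7, B→W1 8, C→W1 10, D→W1 3, E→W1 2, F→W1 12, G→W1 16  ⇒ total 58.
Compare {W3}: total 60.
Compare {W2}: total 67.
No size-1 selection does better; minimum is 58.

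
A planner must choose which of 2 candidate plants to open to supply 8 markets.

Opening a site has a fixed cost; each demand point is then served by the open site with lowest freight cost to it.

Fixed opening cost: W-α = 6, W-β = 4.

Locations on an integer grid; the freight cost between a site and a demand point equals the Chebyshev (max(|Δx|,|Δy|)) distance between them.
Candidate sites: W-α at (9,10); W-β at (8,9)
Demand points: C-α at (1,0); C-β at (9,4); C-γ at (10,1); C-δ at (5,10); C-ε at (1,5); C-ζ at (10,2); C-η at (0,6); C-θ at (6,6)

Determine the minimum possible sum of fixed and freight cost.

54

Open {W-β}: assign each demand point to its cheapest open site.
  C-α→W-β 9, C-β→W-β 5, C-γ→W-β 8, C-δ→W-β 3, C-ε→W-β 7, C-ζ→W-β 7, C-η→W-β 8, C-θ→W-β 3
  freight cost 50, fixed 4 → total 54.
Compare {W-α, W-β}: freight cost 50 + fixed 10 = 60.
Compare {W-α}: freight cost 58 + fixed 6 = 64.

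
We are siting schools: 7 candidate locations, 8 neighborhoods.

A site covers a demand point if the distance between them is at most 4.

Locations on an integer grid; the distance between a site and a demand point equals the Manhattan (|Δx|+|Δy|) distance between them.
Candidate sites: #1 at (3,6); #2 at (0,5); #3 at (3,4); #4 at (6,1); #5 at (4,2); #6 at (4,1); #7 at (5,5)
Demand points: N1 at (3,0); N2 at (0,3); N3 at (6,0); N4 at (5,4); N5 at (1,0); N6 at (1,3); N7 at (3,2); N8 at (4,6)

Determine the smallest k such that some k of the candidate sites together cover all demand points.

Coverage sets (demand points within 4 of each site):
  #1: {N4, N7, N8}
  #2: {N2, N6}
  #3: {N1, N2, N4, N6, N7, N8}
  #4: {N1, N3, N4, N7}
  #5: {N1, N3, N4, N6, N7, N8}
  #6: {N1, N3, N4, N5, N7}
  #7: {N4, N8}
No single site covers all 8 demand points.
But {#3, #6} covers everything, so the minimum is 2.

2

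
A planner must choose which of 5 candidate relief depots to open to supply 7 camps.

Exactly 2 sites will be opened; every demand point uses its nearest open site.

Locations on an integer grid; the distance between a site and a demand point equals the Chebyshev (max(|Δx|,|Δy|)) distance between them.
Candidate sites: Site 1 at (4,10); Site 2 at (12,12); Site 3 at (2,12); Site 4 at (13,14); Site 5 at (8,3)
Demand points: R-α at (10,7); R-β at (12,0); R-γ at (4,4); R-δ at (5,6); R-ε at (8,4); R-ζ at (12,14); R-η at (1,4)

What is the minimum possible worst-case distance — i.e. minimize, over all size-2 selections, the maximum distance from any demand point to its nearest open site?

Open {Site 2, Site 5}.
  Farthest demand point is R-η at distance 7 (to Site 5); all others are ≤ 7.
With {Site 4, Site 5} the worst case is 7.
With {Site 1, Site 5} the worst case is 8.
No size-2 selection achieves below 7.

7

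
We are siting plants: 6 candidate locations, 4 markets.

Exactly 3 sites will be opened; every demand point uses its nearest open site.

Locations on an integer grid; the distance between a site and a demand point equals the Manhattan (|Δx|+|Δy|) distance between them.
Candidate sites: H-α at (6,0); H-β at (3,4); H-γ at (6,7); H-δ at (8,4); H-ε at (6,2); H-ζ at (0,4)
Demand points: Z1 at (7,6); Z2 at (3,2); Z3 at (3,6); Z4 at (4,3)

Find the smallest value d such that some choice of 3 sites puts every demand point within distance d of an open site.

2

Open {H-α, H-β, H-γ}.
  Farthest demand point is Z1 at distance 2 (to H-γ); all others are ≤ 2.
With {H-β, H-γ, H-δ} the worst case is 2.
With {H-β, H-γ, H-ε} the worst case is 2.
No size-3 selection achieves below 2.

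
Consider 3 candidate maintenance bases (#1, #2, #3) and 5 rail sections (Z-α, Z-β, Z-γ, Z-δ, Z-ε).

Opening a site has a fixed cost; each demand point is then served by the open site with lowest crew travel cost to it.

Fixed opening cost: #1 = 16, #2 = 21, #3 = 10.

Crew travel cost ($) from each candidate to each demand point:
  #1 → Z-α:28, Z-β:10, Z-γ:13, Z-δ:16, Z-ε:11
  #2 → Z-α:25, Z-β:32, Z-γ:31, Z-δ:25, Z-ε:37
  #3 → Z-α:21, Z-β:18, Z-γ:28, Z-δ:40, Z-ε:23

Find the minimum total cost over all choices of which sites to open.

Open {#1}: assign each demand point to its cheapest open site.
  Z-α→#1 28, Z-β→#1 10, Z-γ→#1 13, Z-δ→#1 16, Z-ε→#1 11
  crew travel cost 78, fixed 16 → total 94.
Compare {#1, #3}: crew travel cost 71 + fixed 26 = 97.
Compare {#1, #2}: crew travel cost 75 + fixed 37 = 112.
Compare {#1, #2, #3}: crew travel cost 71 + fixed 47 = 118.
All other subsets cost ≥ 97. Minimum total cost: 94.

94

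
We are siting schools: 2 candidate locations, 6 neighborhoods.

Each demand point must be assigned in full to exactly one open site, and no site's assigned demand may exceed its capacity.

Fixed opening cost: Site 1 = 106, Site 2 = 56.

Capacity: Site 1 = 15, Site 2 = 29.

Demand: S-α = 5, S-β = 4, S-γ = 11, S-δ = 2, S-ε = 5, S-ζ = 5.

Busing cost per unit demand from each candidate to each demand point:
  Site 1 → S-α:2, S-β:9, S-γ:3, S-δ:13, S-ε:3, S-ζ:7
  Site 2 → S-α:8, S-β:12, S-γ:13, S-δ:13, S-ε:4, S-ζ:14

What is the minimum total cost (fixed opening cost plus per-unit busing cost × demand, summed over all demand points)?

387

Open {Site 1, Site 2}; cheapest assignment that respects the capacities:
  Site 1 (cap 15, load 15): S-β, S-γ — cost 4×9 + 11×3 = 69
  Site 2 (cap 29, load 17): S-α, S-δ, S-ε, S-ζ — cost 5×8 + 2×13 + 5×4 + 5×14 = 156
  Shipping 225, fixed 162 → total 387.
  Any other capacity-feasible assignment to {Site 1, Site 2} ships for at least 225.
Total demand is 32 and no other set of sites has combined capacity ≥ 32, so {Site 1, Site 2} is the only feasible choice of open sites. Minimum: 387.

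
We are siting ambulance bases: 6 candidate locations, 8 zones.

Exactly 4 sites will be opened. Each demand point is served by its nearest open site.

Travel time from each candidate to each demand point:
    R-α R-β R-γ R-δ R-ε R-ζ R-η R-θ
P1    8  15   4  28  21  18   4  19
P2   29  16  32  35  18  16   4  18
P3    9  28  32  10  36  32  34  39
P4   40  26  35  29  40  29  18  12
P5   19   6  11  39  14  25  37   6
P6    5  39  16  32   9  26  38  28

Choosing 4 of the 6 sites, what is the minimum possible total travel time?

62

Open {P1, P3, P5, P6}.
  R-α→P6 5, R-β→P5 6, R-γ→P1 4, R-δ→P3 10, R-ε→P6 9, R-ζ→P1 18, R-η→P1 4, R-θ→P5 6  ⇒ total 62.
Compare {P2, P3, P5, P6}: total 67.
Compare {P1, P2, P3, P5}: total 68.
No size-4 selection does better; minimum is 62.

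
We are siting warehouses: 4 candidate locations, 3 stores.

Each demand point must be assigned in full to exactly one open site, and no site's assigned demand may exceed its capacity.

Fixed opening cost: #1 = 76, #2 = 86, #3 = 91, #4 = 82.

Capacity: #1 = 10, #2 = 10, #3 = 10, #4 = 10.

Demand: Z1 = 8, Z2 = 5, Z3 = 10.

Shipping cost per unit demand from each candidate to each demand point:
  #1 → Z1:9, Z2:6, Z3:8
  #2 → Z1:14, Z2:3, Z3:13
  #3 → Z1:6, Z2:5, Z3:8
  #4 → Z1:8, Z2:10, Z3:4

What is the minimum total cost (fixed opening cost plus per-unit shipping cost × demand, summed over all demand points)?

Open {#2, #3, #4}; cheapest assignment that respects the capacities:
  #2 (cap 10, load 5): Z2 — cost 5×3 = 15
  #3 (cap 10, load 8): Z1 — cost 8×6 = 48
  #4 (cap 10, load 10): Z3 — cost 10×4 = 40
  Shipping 103, fixed 259 → total 362.
  Any other capacity-feasible assignment to {#2, #3, #4} ships for at least 103.
Compare {#1, #3, #4}: its best feasible assignment gives total 367.
Compare {#1, #2, #4}: its best feasible assignment gives total 371.
Every other set of open sites that can feasibly serve all demand totals ≥ 367 even under its best assignment. Minimum: 362.

362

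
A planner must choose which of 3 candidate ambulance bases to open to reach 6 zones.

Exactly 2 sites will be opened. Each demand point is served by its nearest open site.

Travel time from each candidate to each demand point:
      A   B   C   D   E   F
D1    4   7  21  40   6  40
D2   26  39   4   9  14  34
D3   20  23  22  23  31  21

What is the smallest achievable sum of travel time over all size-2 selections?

Open {D1, D2}.
  A→D1 4, B→D1 7, C→D2 4, D→D2 9, E→D1 6, F→D2 34  ⇒ total 64.
Compare {D1, D3}: total 82.
Compare {D2, D3}: total 91.

64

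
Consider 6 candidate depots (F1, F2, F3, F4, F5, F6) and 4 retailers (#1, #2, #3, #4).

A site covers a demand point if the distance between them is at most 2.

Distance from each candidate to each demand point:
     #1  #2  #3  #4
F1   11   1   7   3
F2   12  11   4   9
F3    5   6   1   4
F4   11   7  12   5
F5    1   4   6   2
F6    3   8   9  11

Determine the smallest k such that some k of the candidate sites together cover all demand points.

3

Coverage sets (demand points within 2 of each site):
  F1: {#2}
  F2: {}
  F3: {#3}
  F4: {}
  F5: {#1, #4}
  F6: {}
No 2 sites suffice: every size-2 union leaves at least one demand point uncovered.
But {F1, F3, F5} covers everything, so the minimum is 3.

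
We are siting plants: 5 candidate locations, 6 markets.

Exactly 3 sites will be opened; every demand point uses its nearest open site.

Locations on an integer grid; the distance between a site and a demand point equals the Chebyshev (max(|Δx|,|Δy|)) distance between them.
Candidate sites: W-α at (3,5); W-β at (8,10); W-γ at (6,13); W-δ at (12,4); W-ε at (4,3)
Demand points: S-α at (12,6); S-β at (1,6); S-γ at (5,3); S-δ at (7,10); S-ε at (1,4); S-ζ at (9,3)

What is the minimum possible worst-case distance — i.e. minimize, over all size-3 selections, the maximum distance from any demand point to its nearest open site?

Open {W-α, W-β, W-δ}.
  Farthest demand point is S-ζ at distance 3 (to W-δ); all others are ≤ 3.
With {W-α, W-γ, W-δ} the worst case is 3.
With {W-β, W-δ, W-ε} the worst case is 3.
No size-3 selection achieves below 3.

3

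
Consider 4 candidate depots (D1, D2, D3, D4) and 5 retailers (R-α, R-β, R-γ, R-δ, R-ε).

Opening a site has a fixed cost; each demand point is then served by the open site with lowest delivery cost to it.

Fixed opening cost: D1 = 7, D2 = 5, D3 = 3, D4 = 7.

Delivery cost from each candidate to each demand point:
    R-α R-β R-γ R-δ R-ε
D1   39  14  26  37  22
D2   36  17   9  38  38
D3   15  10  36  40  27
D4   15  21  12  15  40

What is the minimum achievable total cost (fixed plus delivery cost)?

89

Open {D3, D4}: assign each demand point to its cheapest open site.
  R-α→D3 15, R-β→D3 10, R-γ→D4 12, R-δ→D4 15, R-ε→D3 27
  delivery cost 79, fixed 10 → total 89.
Compare {D1, D3, D4}: delivery cost 74 + fixed 17 = 91.
Compare {D2, D3, D4}: delivery cost 76 + fixed 15 = 91.
Compare {D1, D4}: delivery cost 78 + fixed 14 = 92.
All other subsets cost ≥ 91. Minimum total cost: 89.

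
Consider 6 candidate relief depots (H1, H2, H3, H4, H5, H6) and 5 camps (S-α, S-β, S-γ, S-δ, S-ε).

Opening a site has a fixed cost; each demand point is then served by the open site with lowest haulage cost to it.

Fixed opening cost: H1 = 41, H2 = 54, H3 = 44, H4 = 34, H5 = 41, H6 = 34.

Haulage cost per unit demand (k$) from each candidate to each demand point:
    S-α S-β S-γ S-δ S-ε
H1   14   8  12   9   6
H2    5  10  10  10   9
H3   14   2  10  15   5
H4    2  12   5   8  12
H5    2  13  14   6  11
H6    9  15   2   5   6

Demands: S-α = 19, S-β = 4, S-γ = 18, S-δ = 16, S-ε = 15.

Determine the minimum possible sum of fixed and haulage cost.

349

Open {H3, H4, H6}: assign each demand point to its cheapest open site.
  S-α→H4 19×2=38, S-β→H3 4×2=8, S-γ→H6 18×2=36, S-δ→H6 16×5=80, S-ε→H3 15×5=75
  haulage cost 237, fixed 112 → total 349.
Compare {H3, H5, H6}: haulage cost 237 + fixed 119 = 356.
Compare {H4, H6}: haulage cost 292 + fixed 68 = 360.
Compare {H5, H6}: haulage cost 296 + fixed 75 = 371.
All other subsets cost ≥ 356. Minimum total cost: 349.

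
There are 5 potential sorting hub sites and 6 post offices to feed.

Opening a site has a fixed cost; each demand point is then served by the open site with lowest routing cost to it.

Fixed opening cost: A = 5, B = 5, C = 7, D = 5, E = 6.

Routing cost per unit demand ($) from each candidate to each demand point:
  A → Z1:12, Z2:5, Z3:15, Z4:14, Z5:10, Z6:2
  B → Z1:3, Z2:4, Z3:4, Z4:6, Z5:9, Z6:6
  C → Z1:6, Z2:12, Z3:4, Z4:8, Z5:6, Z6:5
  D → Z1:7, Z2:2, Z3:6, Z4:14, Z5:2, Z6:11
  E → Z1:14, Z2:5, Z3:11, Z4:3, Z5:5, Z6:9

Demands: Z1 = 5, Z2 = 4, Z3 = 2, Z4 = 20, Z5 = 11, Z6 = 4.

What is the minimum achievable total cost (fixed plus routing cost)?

Open {A, B, D, E}: assign each demand point to its cheapest open site.
  Z1→B 5×3=15, Z2→D 4×2=8, Z3→B 2×4=8, Z4→E 20×3=60, Z5→D 11×2=22, Z6→A 4×2=8
  routing cost 121, fixed 21 → total 142.
Compare {A, B, C, D, E}: routing cost 121 + fixed 28 = 149.
Compare {B, D, E}: routing cost 137 + fixed 16 = 153.
Compare {B, C, D, E}: routing cost 133 + fixed 23 = 156.
All other subsets cost ≥ 149. Minimum total cost: 142.

142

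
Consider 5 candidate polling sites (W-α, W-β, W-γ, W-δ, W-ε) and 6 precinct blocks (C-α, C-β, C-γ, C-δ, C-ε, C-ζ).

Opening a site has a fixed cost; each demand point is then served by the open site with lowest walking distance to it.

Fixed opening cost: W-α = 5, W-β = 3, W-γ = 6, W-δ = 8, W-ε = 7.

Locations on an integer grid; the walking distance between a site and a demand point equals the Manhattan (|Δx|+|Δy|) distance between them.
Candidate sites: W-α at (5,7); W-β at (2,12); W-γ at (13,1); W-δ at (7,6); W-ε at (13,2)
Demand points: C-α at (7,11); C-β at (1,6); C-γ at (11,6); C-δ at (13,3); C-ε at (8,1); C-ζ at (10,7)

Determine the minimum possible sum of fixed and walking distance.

40

Open {W-γ, W-δ}: assign each demand point to its cheapest open site.
  C-α→W-δ 5, C-β→W-δ 6, C-γ→W-δ 4, C-δ→W-γ 2, C-ε→W-γ 5, C-ζ→W-δ 4
  walking distance 26, fixed 14 → total 40.
Compare {W-α, W-γ}: walking distance 30 + fixed 11 = 41.
Compare {W-α, W-ε}: walking distance 29 + fixed 12 = 41.
Compare {W-δ, W-ε}: walking distance 26 + fixed 15 = 41.
All other subsets cost ≥ 41. Minimum total cost: 40.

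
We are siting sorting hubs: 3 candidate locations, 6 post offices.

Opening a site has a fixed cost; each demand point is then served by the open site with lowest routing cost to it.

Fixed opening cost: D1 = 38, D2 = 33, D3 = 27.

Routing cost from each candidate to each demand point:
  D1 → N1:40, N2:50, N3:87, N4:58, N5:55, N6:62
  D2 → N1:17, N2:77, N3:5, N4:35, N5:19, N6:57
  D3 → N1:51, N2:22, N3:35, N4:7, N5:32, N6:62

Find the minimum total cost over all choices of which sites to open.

Open {D2, D3}: assign each demand point to its cheapest open site.
  N1→D2 17, N2→D3 22, N3→D2 5, N4→D3 7, N5→D2 19, N6→D2 57
  routing cost 127, fixed 60 → total 187.
Compare {D1, D2, D3}: routing cost 127 + fixed 98 = 225.
Compare {D3}: routing cost 209 + fixed 27 = 236.
Compare {D2}: routing cost 210 + fixed 33 = 243.
All other subsets cost ≥ 225. Minimum total cost: 187.

187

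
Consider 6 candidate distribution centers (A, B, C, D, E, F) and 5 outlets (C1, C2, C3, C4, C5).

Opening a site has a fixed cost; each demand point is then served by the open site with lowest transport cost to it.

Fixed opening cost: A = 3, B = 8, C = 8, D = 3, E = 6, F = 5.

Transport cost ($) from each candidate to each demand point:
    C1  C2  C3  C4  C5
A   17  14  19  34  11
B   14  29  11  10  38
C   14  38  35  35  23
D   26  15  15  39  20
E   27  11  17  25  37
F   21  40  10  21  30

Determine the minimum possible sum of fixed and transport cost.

Open {A, B}: assign each demand point to its cheapest open site.
  C1→B 14, C2→A 14, C3→B 11, C4→B 10, C5→A 11
  transport cost 60, fixed 11 → total 71.
Compare {A, B, D}: transport cost 60 + fixed 14 = 74.
Compare {A, B, E}: transport cost 57 + fixed 17 = 74.
Compare {A, B, F}: transport cost 59 + fixed 16 = 75.
All other subsets cost ≥ 74. Minimum total cost: 71.

71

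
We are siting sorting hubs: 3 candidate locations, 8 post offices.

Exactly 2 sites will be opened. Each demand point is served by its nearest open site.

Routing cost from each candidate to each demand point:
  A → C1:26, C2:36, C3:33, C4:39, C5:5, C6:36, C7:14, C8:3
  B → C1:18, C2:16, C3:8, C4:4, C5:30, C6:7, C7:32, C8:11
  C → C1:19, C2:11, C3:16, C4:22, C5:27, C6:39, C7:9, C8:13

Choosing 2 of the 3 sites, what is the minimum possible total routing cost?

Open {A, B}.
  C1→B 18, C2→B 16, C3→B 8, C4→B 4, C5→A 5, C6→B 7, C7→A 14, C8→A 3  ⇒ total 75.
Compare {B, C}: total 95.
Compare {A, C}: total 121.

75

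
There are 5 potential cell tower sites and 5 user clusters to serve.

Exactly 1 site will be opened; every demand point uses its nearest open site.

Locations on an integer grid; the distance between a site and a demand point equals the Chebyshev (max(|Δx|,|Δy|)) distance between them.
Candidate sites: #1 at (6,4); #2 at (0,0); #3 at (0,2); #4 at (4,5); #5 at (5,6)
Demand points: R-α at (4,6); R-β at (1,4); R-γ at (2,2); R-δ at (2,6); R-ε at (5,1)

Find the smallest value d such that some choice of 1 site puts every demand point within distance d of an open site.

Open {#4}.
  Farthest demand point is R-ε at distance 4 (to #4); all others are ≤ 4.
With {#1} the worst case is 5.
With {#3} the worst case is 5.
No size-1 selection achieves below 4.

4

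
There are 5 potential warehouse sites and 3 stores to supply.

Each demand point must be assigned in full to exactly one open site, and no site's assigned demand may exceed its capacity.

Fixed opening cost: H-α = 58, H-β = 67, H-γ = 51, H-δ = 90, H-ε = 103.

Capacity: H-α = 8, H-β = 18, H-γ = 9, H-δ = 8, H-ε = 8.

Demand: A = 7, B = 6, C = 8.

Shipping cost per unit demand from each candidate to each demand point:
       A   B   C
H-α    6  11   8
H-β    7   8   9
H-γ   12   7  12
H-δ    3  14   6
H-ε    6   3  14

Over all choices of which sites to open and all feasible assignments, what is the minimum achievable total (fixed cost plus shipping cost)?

Open {H-β, H-γ}; cheapest assignment that respects the capacities:
  H-β (cap 18, load 15): A, C — cost 7×7 + 8×9 = 121
  H-γ (cap 9, load 6): B — cost 6×7 = 42
  Shipping 163, fixed 118 → total 281.
  Any other capacity-feasible assignment to {H-β, H-γ} ships for at least 163.
Compare {H-α, H-β}: its best feasible assignment gives total 286.
Compare {H-β, H-δ}: its best feasible assignment gives total 298.
Every other set of open sites that can feasibly serve all demand totals ≥ 286 even under its best assignment. Minimum: 281.

281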